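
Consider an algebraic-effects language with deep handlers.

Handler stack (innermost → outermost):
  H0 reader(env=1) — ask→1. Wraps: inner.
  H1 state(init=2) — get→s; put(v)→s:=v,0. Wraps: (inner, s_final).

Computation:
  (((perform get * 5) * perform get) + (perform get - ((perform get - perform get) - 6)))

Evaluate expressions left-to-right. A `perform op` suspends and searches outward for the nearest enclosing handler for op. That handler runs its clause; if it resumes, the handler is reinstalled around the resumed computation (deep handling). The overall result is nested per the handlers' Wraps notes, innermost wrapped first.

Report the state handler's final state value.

Step-by-step:
get @ H1 ⇒ 2
get @ H1 ⇒ 2
get @ H1 ⇒ 2
get @ H1 ⇒ 2
get @ H1 ⇒ 2
H0 returns 28
H1 returns (28, 2)
= (28, 2)

Answer: 2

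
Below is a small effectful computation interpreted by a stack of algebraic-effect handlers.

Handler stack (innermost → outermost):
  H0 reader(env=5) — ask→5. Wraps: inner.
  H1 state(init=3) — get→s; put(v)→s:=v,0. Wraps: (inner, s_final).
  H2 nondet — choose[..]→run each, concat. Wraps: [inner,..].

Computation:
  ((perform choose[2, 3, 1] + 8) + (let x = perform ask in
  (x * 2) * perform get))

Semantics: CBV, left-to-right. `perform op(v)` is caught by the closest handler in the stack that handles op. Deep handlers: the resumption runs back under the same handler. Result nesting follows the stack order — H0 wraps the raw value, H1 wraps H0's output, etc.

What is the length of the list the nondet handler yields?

Answer: 3

Working:
choose[2, 3, 1] @ H2
  branch[0] choose=2:
    ask @ H0 ⇒ 5
    get @ H1 ⇒ 3
    H0 returns 40
    H1 returns (40, 3)
    H2 returns [(40, 3)]
  branch[1] choose=3:
    ask @ H0 ⇒ 5
    get @ H1 ⇒ 3
    H0 returns 41
    H1 returns (41, 3)
    H2 returns [(41, 3)]
  branch[2] choose=1:
    ask @ H0 ⇒ 5
    get @ H1 ⇒ 3
    H0 returns 39
    H1 returns (39, 3)
    H2 returns [(39, 3)]
= [(40, 3), (41, 3), (39, 3)]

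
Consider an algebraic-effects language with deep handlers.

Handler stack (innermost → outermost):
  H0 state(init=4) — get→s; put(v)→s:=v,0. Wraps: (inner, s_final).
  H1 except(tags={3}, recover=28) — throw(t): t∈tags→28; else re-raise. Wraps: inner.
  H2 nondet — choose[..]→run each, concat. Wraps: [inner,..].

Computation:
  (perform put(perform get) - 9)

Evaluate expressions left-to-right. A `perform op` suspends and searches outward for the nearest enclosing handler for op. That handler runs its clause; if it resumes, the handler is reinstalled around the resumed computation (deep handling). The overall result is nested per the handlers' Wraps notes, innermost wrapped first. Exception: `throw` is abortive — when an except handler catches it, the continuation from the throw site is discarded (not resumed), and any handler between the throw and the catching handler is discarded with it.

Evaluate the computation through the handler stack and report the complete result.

Answer: [(-9, 4)]

Working:
get @ H0 ⇒ 4
put(4) @ H0 ⇒ s:=4
H0 returns (-9, 4)
H1 returns (-9, 4)
H2 returns [(-9, 4)]
= [(-9, 4)]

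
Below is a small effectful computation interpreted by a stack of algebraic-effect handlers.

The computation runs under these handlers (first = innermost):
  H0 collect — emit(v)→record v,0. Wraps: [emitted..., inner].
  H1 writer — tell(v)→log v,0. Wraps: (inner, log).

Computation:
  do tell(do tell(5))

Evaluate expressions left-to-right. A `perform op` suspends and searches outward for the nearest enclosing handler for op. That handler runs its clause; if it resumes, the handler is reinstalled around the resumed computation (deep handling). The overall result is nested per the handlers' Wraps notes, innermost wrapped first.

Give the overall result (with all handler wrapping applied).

Evaluation trace:
tell(5) @ H1 ⇒ log+=5
tell(0) @ H1 ⇒ log+=0
H0 returns [0]
H1 returns ([0], (5, 0))
= ([0], (5, 0))

Answer: ([0], (5, 0))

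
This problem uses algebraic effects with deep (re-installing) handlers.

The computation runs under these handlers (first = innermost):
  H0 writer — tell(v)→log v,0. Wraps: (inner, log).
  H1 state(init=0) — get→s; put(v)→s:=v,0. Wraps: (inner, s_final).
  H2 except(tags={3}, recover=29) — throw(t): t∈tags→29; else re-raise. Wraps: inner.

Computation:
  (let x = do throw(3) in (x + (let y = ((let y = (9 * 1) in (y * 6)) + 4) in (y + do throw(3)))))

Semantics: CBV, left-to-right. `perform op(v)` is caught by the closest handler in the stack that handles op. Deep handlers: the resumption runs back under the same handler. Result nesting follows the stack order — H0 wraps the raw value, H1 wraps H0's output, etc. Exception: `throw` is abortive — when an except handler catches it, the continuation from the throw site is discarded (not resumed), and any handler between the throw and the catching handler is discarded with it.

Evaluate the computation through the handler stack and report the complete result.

Step-by-step:
throw(3) @ H2 caught ⇒ 29
= 29

Answer: 29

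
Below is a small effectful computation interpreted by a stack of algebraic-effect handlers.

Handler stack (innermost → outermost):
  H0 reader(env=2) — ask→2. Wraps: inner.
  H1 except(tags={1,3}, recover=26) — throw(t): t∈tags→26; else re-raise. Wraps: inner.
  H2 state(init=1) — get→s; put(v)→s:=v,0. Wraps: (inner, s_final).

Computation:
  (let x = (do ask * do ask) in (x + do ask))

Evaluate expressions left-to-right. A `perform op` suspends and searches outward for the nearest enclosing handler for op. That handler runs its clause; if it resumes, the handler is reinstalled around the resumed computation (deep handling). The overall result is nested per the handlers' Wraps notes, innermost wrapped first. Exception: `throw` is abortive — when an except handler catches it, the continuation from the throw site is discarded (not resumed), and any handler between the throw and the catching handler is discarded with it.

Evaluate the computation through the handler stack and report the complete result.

Step-by-step:
ask @ H0 ⇒ 2
ask @ H0 ⇒ 2
ask @ H0 ⇒ 2
H0 returns 6
H1 returns 6
H2 returns (6, 1)
= (6, 1)

Answer: (6, 1)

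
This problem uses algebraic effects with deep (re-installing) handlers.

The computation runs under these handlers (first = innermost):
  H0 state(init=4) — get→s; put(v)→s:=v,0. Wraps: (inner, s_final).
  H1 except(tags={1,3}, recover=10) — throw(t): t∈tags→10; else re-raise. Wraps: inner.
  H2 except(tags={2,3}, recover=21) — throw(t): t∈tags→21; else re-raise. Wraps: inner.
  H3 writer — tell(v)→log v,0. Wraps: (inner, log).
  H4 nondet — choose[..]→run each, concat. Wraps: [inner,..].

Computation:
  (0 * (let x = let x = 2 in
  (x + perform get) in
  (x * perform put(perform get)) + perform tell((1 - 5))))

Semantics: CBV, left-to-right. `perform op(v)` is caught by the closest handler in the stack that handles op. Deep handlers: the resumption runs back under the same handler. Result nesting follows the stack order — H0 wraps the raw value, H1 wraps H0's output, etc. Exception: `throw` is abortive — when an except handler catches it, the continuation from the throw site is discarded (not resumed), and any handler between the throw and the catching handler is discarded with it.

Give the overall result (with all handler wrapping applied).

Evaluation trace:
get @ H0 ⇒ 4
get @ H0 ⇒ 4
put(4) @ H0 ⇒ s:=4
tell(-4) @ H3 ⇒ log+=-4
H0 returns (0, 4)
H1 returns (0, 4)
H2 returns (0, 4)
H3 returns ((0, 4), (-4))
H4 returns [((0, 4), (-4))]
= [((0, 4), (-4))]

Answer: [((0, 4), (-4))]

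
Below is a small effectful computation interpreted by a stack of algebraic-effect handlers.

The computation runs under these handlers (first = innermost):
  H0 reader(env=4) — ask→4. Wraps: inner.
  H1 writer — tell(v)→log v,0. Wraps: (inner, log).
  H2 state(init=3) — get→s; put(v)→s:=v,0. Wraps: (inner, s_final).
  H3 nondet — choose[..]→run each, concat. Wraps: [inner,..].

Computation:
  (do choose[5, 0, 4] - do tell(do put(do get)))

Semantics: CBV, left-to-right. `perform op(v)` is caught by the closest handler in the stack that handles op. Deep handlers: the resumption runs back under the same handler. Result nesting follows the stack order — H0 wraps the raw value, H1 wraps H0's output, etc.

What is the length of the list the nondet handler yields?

Answer: 3

Evaluation trace:
choose[5, 0, 4] @ H3
  branch[0] choose=5:
    get @ H2 ⇒ 3
    put(3) @ H2 ⇒ s:=3
    tell(0) @ H1 ⇒ log+=0
    H0 returns 5
    H1 returns (5, (0))
    H2 returns ((5, (0)), 3)
    H3 returns [((5, (0)), 3)]
  branch[1] choose=0:
    get @ H2 ⇒ 3
    put(3) @ H2 ⇒ s:=3
    tell(0) @ H1 ⇒ log+=0
    H0 returns 0
    H1 returns (0, (0))
    H2 returns ((0, (0)), 3)
    H3 returns [((0, (0)), 3)]
  branch[2] choose=4:
    get @ H2 ⇒ 3
    put(3) @ H2 ⇒ s:=3
    tell(0) @ H1 ⇒ log+=0
    H0 returns 4
    H1 returns (4, (0))
    H2 returns ((4, (0)), 3)
    H3 returns [((4, (0)), 3)]
= [((5, (0)), 3), ((0, (0)), 3), ((4, (0)), 3)]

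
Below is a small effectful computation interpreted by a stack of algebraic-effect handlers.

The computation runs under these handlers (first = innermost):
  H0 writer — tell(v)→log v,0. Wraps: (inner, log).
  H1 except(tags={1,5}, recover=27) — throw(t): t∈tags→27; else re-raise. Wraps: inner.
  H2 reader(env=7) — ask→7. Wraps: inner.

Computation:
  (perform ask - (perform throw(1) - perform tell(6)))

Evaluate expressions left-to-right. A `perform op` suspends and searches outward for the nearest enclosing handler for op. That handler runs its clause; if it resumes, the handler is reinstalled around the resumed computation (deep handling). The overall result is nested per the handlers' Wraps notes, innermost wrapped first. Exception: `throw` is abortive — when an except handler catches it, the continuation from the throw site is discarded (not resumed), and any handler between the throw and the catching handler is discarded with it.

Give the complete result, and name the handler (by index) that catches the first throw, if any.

Working:
ask @ H2 ⇒ 7
throw(1) @ H1 caught ⇒ 27
H2 returns 27
= 27

Answer: 27 ; first throw caught by: H1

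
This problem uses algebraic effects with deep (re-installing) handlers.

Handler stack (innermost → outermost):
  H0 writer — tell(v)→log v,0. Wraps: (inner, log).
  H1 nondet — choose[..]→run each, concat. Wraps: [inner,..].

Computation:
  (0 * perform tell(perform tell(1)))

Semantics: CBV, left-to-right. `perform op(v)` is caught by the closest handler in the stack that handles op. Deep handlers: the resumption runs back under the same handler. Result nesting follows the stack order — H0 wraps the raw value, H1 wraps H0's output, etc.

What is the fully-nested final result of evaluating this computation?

Evaluation trace:
tell(1) @ H0 ⇒ log+=1
tell(0) @ H0 ⇒ log+=0
H0 returns (0, (1, 0))
H1 returns [(0, (1, 0))]
= [(0, (1, 0))]

Answer: [(0, (1, 0))]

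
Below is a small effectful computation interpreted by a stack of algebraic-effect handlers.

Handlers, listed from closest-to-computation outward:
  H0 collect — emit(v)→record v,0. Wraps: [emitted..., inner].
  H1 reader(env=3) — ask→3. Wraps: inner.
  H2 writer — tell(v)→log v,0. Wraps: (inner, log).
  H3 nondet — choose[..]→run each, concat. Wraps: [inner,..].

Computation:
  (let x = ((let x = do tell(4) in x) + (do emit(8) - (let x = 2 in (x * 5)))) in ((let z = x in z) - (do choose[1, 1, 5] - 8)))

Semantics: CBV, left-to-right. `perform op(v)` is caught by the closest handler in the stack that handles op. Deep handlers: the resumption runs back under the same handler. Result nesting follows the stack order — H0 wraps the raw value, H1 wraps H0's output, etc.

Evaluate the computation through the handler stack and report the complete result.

Answer: [([8, -3], (4)), ([8, -3], (4)), ([8, -7], (4))]

Evaluation trace:
tell(4) @ H2 ⇒ log+=4
emit(8) @ H0 ⇒ out+=8
choose[1, 1, 5] @ H3
  branch[0] choose=1:
    H0 returns [8, -3]
    H1 returns [8, -3]
    H2 returns ([8, -3], (4))
    H3 returns [([8, -3], (4))]
  branch[1] choose=1:
    H0 returns [8, -3]
    H1 returns [8, -3]
    H2 returns ([8, -3], (4))
    H3 returns [([8, -3], (4))]
  branch[2] choose=5:
    H0 returns [8, -7]
    H1 returns [8, -7]
    H2 returns ([8, -7], (4))
    H3 returns [([8, -7], (4))]
= [([8, -3], (4)), ([8, -3], (4)), ([8, -7], (4))]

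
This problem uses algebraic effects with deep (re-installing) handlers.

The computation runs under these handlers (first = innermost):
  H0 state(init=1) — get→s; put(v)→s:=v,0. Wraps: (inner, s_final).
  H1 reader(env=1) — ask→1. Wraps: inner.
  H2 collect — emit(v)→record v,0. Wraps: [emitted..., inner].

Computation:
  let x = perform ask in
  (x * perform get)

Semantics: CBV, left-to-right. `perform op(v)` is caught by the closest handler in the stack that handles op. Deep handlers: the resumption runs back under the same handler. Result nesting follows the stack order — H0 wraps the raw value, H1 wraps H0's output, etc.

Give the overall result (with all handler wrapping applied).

Answer: [(1, 1)]

Working:
ask @ H1 ⇒ 1
get @ H0 ⇒ 1
H0 returns (1, 1)
H1 returns (1, 1)
H2 returns [(1, 1)]
= [(1, 1)]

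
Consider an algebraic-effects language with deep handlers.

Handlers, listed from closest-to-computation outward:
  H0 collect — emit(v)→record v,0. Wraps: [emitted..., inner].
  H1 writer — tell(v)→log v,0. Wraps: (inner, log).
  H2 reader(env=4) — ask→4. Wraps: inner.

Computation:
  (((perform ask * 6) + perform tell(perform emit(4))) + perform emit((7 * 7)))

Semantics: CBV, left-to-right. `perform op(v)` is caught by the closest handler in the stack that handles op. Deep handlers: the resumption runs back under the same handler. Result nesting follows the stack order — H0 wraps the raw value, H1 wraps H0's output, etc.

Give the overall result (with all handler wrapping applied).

Answer: ([4, 49, 24], (0))

Working:
ask @ H2 ⇒ 4
emit(4) @ H0 ⇒ out+=4
tell(0) @ H1 ⇒ log+=0
emit(49) @ H0 ⇒ out+=49
H0 returns [4, 49, 24]
H1 returns ([4, 49, 24], (0))
H2 returns ([4, 49, 24], (0))
= ([4, 49, 24], (0))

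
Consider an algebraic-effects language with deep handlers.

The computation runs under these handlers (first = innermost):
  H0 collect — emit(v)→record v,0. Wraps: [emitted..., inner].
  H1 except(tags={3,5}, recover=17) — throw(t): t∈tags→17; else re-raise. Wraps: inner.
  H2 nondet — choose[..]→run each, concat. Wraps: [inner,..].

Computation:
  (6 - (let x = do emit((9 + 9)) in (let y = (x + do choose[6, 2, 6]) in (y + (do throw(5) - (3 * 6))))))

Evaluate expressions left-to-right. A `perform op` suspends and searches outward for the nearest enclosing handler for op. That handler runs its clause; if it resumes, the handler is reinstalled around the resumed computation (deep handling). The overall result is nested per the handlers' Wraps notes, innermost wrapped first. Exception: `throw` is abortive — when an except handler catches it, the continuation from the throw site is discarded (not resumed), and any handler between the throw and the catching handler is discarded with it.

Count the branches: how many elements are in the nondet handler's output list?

Step-by-step:
emit(18) @ H0 ⇒ out+=18
choose[6, 2, 6] @ H2
  branch[0] choose=6:
    throw(5) @ H1 caught ⇒ 17
    H2 returns [17]
  branch[1] choose=2:
    throw(5) @ H1 caught ⇒ 17
    H2 returns [17]
  branch[2] choose=6:
    throw(5) @ H1 caught ⇒ 17
    H2 returns [17]
= [17, 17, 17]

Answer: 3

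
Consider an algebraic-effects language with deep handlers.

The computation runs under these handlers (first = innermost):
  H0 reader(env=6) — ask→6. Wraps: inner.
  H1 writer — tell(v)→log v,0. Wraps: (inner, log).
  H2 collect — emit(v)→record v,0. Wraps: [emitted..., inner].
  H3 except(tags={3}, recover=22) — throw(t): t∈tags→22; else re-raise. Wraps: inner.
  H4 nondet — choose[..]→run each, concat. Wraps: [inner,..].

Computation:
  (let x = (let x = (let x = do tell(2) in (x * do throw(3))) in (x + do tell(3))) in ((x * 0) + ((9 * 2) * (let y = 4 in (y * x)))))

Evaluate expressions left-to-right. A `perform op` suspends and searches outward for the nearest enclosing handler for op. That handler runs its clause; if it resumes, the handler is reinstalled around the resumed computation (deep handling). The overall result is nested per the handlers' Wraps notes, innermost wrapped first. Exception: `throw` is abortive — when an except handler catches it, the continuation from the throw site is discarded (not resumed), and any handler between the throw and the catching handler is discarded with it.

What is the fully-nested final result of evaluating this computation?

Answer: [22]

Working:
tell(2) @ H1 ⇒ log+=2
throw(3) @ H3 caught ⇒ 22
H4 returns [22]
= [22]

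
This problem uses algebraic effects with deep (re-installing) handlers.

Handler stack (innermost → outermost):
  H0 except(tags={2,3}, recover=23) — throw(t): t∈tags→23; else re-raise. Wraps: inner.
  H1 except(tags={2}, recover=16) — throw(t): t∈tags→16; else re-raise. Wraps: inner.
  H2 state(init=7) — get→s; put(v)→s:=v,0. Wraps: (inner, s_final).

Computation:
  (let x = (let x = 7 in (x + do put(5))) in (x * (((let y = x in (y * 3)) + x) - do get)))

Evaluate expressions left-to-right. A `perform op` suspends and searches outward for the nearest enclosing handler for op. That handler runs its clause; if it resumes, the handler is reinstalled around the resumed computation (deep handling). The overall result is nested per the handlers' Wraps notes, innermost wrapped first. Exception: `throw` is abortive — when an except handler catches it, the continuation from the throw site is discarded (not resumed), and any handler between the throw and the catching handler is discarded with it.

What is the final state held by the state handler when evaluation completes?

Working:
put(5) @ H2 ⇒ s:=5
get @ H2 ⇒ 5
H0 returns 161
H1 returns 161
H2 returns (161, 5)
= (161, 5)

Answer: 5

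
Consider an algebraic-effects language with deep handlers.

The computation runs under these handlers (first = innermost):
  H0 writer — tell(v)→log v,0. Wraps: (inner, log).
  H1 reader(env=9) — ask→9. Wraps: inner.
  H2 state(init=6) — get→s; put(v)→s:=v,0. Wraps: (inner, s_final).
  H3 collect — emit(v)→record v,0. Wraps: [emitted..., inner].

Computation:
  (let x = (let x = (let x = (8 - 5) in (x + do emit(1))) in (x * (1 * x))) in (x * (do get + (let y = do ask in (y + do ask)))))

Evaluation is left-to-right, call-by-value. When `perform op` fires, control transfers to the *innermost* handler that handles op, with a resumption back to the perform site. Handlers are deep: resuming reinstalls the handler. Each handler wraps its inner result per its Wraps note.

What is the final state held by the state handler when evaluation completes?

Step-by-step:
emit(1) @ H3 ⇒ out+=1
get @ H2 ⇒ 6
ask @ H1 ⇒ 9
ask @ H1 ⇒ 9
H0 returns (216, ())
H1 returns (216, ())
H2 returns ((216, ()), 6)
H3 returns [1, ((216, ()), 6)]
= [1, ((216, ()), 6)]

Answer: 6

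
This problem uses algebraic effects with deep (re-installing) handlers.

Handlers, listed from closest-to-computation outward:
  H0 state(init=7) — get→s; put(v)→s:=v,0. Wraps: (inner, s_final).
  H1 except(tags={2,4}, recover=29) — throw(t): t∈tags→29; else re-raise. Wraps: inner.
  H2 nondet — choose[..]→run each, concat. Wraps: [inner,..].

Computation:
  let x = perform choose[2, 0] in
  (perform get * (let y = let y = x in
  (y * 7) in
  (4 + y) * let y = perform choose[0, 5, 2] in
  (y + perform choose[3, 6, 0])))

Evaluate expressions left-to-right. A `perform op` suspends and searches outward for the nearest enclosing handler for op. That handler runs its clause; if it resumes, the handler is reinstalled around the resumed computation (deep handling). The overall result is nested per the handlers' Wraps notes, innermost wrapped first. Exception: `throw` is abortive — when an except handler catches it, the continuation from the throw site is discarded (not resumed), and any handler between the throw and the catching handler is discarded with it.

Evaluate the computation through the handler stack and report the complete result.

Evaluation trace:
choose[2, 0] @ H2
  branch[0] choose=2:
    get @ H0 ⇒ 7
    choose[0, 5, 2] @ H2
      branch[0] choose=0:
        choose[3, 6, 0] @ H2
          branch[0] choose=3:
            H0 returns (378, 7)
            H1 returns (378, 7)
            H2 returns [(378, 7)]
          branch[1] choose=6:
            H0 returns (756, 7)
            H1 returns (756, 7)
            H2 returns [(756, 7)]
          branch[2] choose=0:
            H0 returns (0, 7)
            H1 returns (0, 7)
            H2 returns [(0, 7)]
      branch[1] choose=5:
        choose[3, 6, 0] @ H2
          branch[0] choose=3:
            H0 returns (1008, 7)
            H1 returns (1008, 7)
            H2 returns [(1008, 7)]
          branch[1] choose=6:
            H0 returns (1386, 7)
            H1 returns (1386, 7)
            H2 returns [(1386, 7)]
          branch[2] choose=0:
            H0 returns (630, 7)
            H1 returns (630, 7)
            H2 returns [(630, 7)]
      branch[2] choose=2:
        choose[3, 6, 0] @ H2
          branch[0] choose=3:
            H0 returns (630, 7)
            H1 returns (630, 7)
            H2 returns [(630, 7)]
          branch[1] choose=6:
            H0 returns (1008, 7)
            H1 returns (1008, 7)
            H2 returns [(1008, 7)]
          branch[2] choose=0:
            H0 returns (252, 7)
            H1 returns (252, 7)
            H2 returns [(252, 7)]
  branch[1] choose=0:
    get @ H0 ⇒ 7
    choose[0, 5, 2] @ H2
      branch[0] choose=0:
        choose[3, 6, 0] @ H2
          branch[0] choose=3:
            H0 returns (84, 7)
            H1 returns (84, 7)
            H2 returns [(84, 7)]
          branch[1] choose=6:
            H0 returns (168, 7)
            H1 returns (168, 7)
            H2 returns [(168, 7)]
          branch[2] choose=0:
            H0 returns (0, 7)
            H1 returns (0, 7)
            H2 returns [(0, 7)]
      branch[1] choose=5:
        choose[3, 6, 0] @ H2
          branch[0] choose=3:
            H0 returns (224, 7)
            H1 returns (224, 7)
            H2 returns [(224, 7)]
          branch[1] choose=6:
            H0 returns (308, 7)
            H1 returns (308, 7)
            H2 returns [(308, 7)]
          branch[2] choose=0:
            H0 returns (140, 7)
            H1 returns (140, 7)
            H2 returns [(140, 7)]
      branch[2] choose=2:
        choose[3, 6, 0] @ H2
          branch[0] choose=3:
            H0 returns (140, 7)
            H1 returns (140, 7)
            H2 returns [(140, 7)]
          branch[1] choose=6:
            H0 returns (224, 7)
            H1 returns (224, 7)
            H2 returns [(224, 7)]
          branch[2] choose=0:
            H0 returns (56, 7)
            H1 returns (56, 7)
            H2 returns [(56, 7)]
= [(378, 7), (756, 7), (0, 7), (1008, 7), (1386, 7), (630, 7), (630, 7), (1008, 7), (252, 7), (84, 7), (168, 7), (0, 7), (224, 7), (308, 7), (140, 7), (140, 7), (224, 7), (56, 7)]

Answer: [(378, 7), (756, 7), (0, 7), (1008, 7), (1386, 7), (630, 7), (630, 7), (1008, 7), (252, 7), (84, 7), (168, 7), (0, 7), (224, 7), (308, 7), (140, 7), (140, 7), (224, 7), (56, 7)]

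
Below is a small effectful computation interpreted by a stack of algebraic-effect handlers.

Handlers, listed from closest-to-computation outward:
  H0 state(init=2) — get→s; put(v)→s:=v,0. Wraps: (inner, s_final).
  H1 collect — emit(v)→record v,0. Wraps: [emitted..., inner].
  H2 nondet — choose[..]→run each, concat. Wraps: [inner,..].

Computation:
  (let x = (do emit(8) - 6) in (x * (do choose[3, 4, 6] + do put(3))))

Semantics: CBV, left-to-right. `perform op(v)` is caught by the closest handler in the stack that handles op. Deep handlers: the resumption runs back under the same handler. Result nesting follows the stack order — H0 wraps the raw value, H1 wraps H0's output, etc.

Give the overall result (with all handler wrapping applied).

Answer: [[8, (-18, 3)], [8, (-24, 3)], [8, (-36, 3)]]

Evaluation trace:
emit(8) @ H1 ⇒ out+=8
choose[3, 4, 6] @ H2
  branch[0] choose=3:
    put(3) @ H0 ⇒ s:=3
    H0 returns (-18, 3)
    H1 returns [8, (-18, 3)]
    H2 returns [[8, (-18, 3)]]
  branch[1] choose=4:
    put(3) @ H0 ⇒ s:=3
    H0 returns (-24, 3)
    H1 returns [8, (-24, 3)]
    H2 returns [[8, (-24, 3)]]
  branch[2] choose=6:
    put(3) @ H0 ⇒ s:=3
    H0 returns (-36, 3)
    H1 returns [8, (-36, 3)]
    H2 returns [[8, (-36, 3)]]
= [[8, (-18, 3)], [8, (-24, 3)], [8, (-36, 3)]]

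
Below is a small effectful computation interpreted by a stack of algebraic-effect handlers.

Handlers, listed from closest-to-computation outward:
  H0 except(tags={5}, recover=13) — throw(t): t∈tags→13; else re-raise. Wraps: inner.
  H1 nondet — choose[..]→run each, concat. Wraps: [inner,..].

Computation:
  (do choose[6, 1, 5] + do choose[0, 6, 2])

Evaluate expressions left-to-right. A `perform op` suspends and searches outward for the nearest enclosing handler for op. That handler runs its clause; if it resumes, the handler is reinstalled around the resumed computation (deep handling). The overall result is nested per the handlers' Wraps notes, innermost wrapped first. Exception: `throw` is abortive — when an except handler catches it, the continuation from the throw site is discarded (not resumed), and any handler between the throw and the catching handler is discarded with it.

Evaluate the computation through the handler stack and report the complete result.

Answer: [6, 12, 8, 1, 7, 3, 5, 11, 7]

Working:
choose[6, 1, 5] @ H1
  branch[0] choose=6:
    choose[0, 6, 2] @ H1
      branch[0] choose=0:
        H0 returns 6
        H1 returns [6]
      branch[1] choose=6:
        H0 returns 12
        H1 returns [12]
      branch[2] choose=2:
        H0 returns 8
        H1 returns [8]
  branch[1] choose=1:
    choose[0, 6, 2] @ H1
      branch[0] choose=0:
        H0 returns 1
        H1 returns [1]
      branch[1] choose=6:
        H0 returns 7
        H1 returns [7]
      branch[2] choose=2:
        H0 returns 3
        H1 returns [3]
  branch[2] choose=5:
    choose[0, 6, 2] @ H1
      branch[0] choose=0:
        H0 returns 5
        H1 returns [5]
      branch[1] choose=6:
        H0 returns 11
        H1 returns [11]
      branch[2] choose=2:
        H0 returns 7
        H1 returns [7]
= [6, 12, 8, 1, 7, 3, 5, 11, 7]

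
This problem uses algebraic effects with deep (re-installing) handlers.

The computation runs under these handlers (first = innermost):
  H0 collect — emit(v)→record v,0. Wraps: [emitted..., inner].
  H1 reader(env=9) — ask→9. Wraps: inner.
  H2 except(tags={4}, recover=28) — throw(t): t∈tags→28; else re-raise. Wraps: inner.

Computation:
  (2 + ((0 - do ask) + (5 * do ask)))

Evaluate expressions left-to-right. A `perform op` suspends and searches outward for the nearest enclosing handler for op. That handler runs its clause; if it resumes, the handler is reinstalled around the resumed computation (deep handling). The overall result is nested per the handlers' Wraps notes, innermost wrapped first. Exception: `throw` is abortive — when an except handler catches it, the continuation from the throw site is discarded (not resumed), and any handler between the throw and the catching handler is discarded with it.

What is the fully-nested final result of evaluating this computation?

Answer: [38]

Evaluation trace:
ask @ H1 ⇒ 9
ask @ H1 ⇒ 9
H0 returns [38]
H1 returns [38]
H2 returns [38]
= [38]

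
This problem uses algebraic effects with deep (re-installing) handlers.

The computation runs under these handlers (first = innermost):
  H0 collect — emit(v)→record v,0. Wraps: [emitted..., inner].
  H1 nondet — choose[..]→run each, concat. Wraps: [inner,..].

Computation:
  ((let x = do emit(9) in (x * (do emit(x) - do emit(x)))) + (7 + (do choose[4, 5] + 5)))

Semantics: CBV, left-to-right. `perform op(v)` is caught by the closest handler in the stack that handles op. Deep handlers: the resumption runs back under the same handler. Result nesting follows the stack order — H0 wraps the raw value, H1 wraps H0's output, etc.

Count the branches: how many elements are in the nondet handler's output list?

Step-by-step:
emit(9) @ H0 ⇒ out+=9
emit(0) @ H0 ⇒ out+=0
emit(0) @ H0 ⇒ out+=0
choose[4, 5] @ H1
  branch[0] choose=4:
    H0 returns [9, 0, 0, 16]
    H1 returns [[9, 0, 0, 16]]
  branch[1] choose=5:
    H0 returns [9, 0, 0, 17]
    H1 returns [[9, 0, 0, 17]]
= [[9, 0, 0, 16], [9, 0, 0, 17]]

Answer: 2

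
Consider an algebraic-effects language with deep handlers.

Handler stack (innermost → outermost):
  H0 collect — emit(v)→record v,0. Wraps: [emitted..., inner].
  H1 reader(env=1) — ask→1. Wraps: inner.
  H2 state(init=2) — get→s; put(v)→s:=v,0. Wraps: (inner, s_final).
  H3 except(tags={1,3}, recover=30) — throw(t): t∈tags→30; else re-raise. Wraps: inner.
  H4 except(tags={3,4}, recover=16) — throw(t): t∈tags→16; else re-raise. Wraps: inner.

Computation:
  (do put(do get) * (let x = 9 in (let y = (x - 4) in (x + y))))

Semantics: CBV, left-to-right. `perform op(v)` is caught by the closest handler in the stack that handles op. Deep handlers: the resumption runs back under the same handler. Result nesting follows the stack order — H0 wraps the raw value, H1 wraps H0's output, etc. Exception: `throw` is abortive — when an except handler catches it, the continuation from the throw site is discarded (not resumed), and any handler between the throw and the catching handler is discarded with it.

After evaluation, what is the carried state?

Evaluation trace:
get @ H2 ⇒ 2
put(2) @ H2 ⇒ s:=2
H0 returns [0]
H1 returns [0]
H2 returns ([0], 2)
H3 returns ([0], 2)
H4 returns ([0], 2)
= ([0], 2)

Answer: 2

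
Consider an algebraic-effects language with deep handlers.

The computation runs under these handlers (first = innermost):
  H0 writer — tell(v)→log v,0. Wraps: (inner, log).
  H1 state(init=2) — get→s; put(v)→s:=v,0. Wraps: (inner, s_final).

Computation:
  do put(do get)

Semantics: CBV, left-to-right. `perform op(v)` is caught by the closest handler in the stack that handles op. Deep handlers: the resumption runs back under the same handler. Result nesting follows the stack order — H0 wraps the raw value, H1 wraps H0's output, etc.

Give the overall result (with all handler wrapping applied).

Evaluation trace:
get @ H1 ⇒ 2
put(2) @ H1 ⇒ s:=2
H0 returns (0, ())
H1 returns ((0, ()), 2)
= ((0, ()), 2)

Answer: ((0, ()), 2)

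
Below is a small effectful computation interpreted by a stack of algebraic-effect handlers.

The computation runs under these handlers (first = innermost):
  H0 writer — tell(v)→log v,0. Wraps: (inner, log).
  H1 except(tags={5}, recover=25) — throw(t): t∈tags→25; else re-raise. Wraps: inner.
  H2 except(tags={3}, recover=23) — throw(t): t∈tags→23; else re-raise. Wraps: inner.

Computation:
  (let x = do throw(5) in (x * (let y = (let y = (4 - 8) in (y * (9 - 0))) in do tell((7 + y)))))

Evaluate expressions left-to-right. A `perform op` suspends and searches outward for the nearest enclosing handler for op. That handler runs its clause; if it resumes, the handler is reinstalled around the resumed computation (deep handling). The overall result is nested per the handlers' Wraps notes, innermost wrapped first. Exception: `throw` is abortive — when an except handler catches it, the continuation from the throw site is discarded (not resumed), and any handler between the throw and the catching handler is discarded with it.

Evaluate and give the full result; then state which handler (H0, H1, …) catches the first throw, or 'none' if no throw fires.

Answer: 25 ; first throw caught by: H1

Working:
throw(5) @ H1 caught ⇒ 25
H2 returns 25
= 25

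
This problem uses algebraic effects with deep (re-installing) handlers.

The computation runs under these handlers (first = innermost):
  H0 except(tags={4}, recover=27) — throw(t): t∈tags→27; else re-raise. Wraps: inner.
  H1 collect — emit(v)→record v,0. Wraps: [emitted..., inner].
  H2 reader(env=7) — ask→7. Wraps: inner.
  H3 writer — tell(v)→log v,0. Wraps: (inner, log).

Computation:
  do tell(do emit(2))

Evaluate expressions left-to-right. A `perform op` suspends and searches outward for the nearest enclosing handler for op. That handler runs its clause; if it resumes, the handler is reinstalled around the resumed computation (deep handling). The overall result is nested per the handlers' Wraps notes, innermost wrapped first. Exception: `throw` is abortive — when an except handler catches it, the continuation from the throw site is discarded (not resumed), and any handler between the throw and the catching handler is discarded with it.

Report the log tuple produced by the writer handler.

Step-by-step:
emit(2) @ H1 ⇒ out+=2
tell(0) @ H3 ⇒ log+=0
H0 returns 0
H1 returns [2, 0]
H2 returns [2, 0]
H3 returns ([2, 0], (0))
= ([2, 0], (0))

Answer: (0)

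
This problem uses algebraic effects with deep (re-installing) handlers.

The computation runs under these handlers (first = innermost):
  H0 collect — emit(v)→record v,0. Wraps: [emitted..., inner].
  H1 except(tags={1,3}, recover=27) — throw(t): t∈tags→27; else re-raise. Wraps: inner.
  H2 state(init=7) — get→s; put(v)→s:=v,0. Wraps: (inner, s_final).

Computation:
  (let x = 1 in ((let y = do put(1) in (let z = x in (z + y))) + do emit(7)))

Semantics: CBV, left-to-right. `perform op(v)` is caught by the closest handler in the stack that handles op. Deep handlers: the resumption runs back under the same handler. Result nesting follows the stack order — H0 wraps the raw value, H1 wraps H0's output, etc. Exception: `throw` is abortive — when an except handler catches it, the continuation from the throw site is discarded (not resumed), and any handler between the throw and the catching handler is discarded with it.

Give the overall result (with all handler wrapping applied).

Working:
put(1) @ H2 ⇒ s:=1
emit(7) @ H0 ⇒ out+=7
H0 returns [7, 1]
H1 returns [7, 1]
H2 returns ([7, 1], 1)
= ([7, 1], 1)

Answer: ([7, 1], 1)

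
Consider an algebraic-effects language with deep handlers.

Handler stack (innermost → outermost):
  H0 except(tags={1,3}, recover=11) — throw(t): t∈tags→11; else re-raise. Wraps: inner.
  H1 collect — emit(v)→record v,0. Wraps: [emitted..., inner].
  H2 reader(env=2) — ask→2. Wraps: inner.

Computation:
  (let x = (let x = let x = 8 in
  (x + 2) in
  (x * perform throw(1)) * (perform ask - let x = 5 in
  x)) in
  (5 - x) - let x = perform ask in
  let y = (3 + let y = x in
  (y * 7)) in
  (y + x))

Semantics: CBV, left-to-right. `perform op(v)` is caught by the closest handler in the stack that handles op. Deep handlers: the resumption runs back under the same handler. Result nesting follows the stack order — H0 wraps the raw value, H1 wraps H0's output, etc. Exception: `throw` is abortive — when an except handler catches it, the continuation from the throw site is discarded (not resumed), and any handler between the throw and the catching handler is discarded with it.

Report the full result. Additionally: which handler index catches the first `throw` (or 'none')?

Answer: [11] ; first throw caught by: H0

Step-by-step:
throw(1) @ H0 caught ⇒ 11
H1 returns [11]
H2 returns [11]
= [11]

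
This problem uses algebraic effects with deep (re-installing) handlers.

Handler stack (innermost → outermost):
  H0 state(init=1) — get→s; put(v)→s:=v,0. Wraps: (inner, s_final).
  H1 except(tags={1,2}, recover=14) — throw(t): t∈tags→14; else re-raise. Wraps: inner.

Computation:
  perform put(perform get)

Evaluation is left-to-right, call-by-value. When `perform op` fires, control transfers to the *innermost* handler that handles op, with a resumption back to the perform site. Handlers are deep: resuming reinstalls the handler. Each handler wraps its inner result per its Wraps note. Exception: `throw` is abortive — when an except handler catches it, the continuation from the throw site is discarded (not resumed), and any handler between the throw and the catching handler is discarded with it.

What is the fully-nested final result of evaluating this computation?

Answer: (0, 1)

Step-by-step:
get @ H0 ⇒ 1
put(1) @ H0 ⇒ s:=1
H0 returns (0, 1)
H1 returns (0, 1)
= (0, 1)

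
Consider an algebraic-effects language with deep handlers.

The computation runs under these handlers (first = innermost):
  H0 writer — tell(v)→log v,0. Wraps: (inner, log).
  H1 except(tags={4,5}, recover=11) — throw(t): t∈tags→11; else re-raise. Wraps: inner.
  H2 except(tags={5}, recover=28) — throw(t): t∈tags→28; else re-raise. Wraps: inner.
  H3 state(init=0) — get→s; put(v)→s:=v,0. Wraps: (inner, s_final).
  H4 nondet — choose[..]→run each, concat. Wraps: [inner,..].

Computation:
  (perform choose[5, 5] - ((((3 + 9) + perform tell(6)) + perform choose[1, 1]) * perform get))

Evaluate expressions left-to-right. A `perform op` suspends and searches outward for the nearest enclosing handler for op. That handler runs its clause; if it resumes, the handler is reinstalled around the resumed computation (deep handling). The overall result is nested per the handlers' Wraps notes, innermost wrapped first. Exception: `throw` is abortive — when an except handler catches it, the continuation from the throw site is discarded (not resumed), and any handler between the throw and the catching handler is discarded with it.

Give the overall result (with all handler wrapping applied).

Answer: [((5, (6)), 0), ((5, (6)), 0), ((5, (6)), 0), ((5, (6)), 0)]

Working:
choose[5, 5] @ H4
  branch[0] choose=5:
    tell(6) @ H0 ⇒ log+=6
    choose[1, 1] @ H4
      branch[0] choose=1:
        get @ H3 ⇒ 0
        H0 returns (5, (6))
        H1 returns (5, (6))
        H2 returns (5, (6))
        H3 returns ((5, (6)), 0)
        H4 returns [((5, (6)), 0)]
      branch[1] choose=1:
        get @ H3 ⇒ 0
        H0 returns (5, (6))
        H1 returns (5, (6))
        H2 returns (5, (6))
        H3 returns ((5, (6)), 0)
        H4 returns [((5, (6)), 0)]
  branch[1] choose=5:
    tell(6) @ H0 ⇒ log+=6
    choose[1, 1] @ H4
      branch[0] choose=1:
        get @ H3 ⇒ 0
        H0 returns (5, (6))
        H1 returns (5, (6))
        H2 returns (5, (6))
        H3 returns ((5, (6)), 0)
        H4 returns [((5, (6)), 0)]
      branch[1] choose=1:
        get @ H3 ⇒ 0
        H0 returns (5, (6))
        H1 returns (5, (6))
        H2 returns (5, (6))
        H3 returns ((5, (6)), 0)
        H4 returns [((5, (6)), 0)]
= [((5, (6)), 0), ((5, (6)), 0), ((5, (6)), 0), ((5, (6)), 0)]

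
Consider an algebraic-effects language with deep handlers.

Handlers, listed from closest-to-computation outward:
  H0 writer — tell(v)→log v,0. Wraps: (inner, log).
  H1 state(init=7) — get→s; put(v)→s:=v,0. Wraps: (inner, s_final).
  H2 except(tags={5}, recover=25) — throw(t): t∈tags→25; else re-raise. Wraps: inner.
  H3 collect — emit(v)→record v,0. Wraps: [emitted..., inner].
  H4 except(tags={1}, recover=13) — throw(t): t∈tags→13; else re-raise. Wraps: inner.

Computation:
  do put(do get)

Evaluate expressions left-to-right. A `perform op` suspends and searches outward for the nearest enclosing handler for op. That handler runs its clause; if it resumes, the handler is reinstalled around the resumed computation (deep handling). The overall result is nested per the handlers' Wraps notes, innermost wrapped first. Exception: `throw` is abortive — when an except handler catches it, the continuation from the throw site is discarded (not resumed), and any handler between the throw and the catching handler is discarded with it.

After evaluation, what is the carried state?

Working:
get @ H1 ⇒ 7
put(7) @ H1 ⇒ s:=7
H0 returns (0, ())
H1 returns ((0, ()), 7)
H2 returns ((0, ()), 7)
H3 returns [((0, ()), 7)]
H4 returns [((0, ()), 7)]
= [((0, ()), 7)]

Answer: 7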